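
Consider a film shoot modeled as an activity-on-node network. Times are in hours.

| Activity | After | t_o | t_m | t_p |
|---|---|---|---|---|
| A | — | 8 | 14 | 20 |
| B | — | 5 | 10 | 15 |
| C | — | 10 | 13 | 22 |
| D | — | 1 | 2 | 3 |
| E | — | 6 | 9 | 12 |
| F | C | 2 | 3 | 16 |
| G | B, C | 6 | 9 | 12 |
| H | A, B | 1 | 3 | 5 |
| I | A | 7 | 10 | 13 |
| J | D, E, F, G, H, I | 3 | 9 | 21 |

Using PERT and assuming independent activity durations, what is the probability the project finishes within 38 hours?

0.857

te_A = (8 + 4·14 + 20)/6 = 84/6 = 14; σ²_A = ((20−8)/6)² = 4.000
te_B = (5 + 4·10 + 15)/6 = 60/6 = 10; σ²_B = ((15−5)/6)² = 2.778
te_C = (10 + 4·13 + 22)/6 = 84/6 = 14; σ²_C = ((22−10)/6)² = 4.000
te_D = (1 + 4·2 + 3)/6 = 12/6 = 2; σ²_D = ((3−1)/6)² = 0.111
te_E = (6 + 4·9 + 12)/6 = 54/6 = 9; σ²_E = ((12−6)/6)² = 1.000
te_F = (2 + 4·3 + 16)/6 = 30/6 = 5; σ²_F = ((16−2)/6)² = 5.444
te_G = (6 + 4·9 + 12)/6 = 54/6 = 9; σ²_G = ((12−6)/6)² = 1.000
te_H = (1 + 4·3 + 5)/6 = 18/6 = 3; σ²_H = ((5−1)/6)² = 0.444
te_I = (7 + 4·10 + 13)/6 = 60/6 = 10; σ²_I = ((13−7)/6)² = 1.000
te_J = (3 + 4·9 + 21)/6 = 60/6 = 10; σ²_J = ((21−3)/6)² = 9.000

Forward pass:
ES_A = 0; EF_A = 14
ES_B = 0; EF_B = 10
ES_C = 0; EF_C = 14
ES_D = 0; EF_D = 2
ES_E = 0; EF_E = 9
ES_F = 14; EF_F = 14+5 = 19
ES_G = max(EF_B=10, EF_C=14) = 14; EF_G = 14+9 = 23
ES_H = max(EF_A=14, EF_B=10) = 14; EF_H = 14+3 = 17
ES_I = 14; EF_I = 14+10 = 24
ES_J = max(EF_D=2, EF_E=9, EF_F=19, EF_G=23, EF_H=17, EF_I=24) = 24; EF_J = 24+10 = 34
Expected project duration μ = 34 hours. Critical path: A → I → J.

Variance along critical path = 4.000 + 1.000 + 9.000 = 14.000; σ = √14.000 = 3.742 hours.
Z = (38 − 34) / 3.742 = 1.069
P(T ≤ 38) = Φ(1.069) ≈ 0.857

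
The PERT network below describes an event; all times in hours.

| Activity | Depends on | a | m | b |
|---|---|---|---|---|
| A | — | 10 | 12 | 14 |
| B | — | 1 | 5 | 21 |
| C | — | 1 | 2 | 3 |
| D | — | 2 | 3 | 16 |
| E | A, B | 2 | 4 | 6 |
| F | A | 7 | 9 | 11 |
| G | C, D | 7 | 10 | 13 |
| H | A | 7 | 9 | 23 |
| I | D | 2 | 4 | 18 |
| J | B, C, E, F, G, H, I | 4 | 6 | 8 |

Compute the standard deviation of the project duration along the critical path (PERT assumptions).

te_A = (10 + 4·12 + 14)/6 = 72/6 = 12; σ²_A = ((14−10)/6)² = 0.444
te_B = (1 + 4·5 + 21)/6 = 42/6 = 7; σ²_B = ((21−1)/6)² = 11.111
te_C = (1 + 4·2 + 3)/6 = 12/6 = 2; σ²_C = ((3−1)/6)² = 0.111
te_D = (2 + 4·3 + 16)/6 = 30/6 = 5; σ²_D = ((16−2)/6)² = 5.444
te_E = (2 + 4·4 + 6)/6 = 24/6 = 4; σ²_E = ((6−2)/6)² = 0.444
te_F = (7 + 4·9 + 11)/6 = 54/6 = 9; σ²_F = ((11−7)/6)² = 0.444
te_G = (7 + 4·10 + 13)/6 = 60/6 = 10; σ²_G = ((13−7)/6)² = 1.000
te_H = (7 + 4·9 + 23)/6 = 66/6 = 11; σ²_H = ((23−7)/6)² = 7.111
te_I = (2 + 4·4 + 18)/6 = 36/6 = 6; σ²_I = ((18−2)/6)² = 7.111
te_J = (4 + 4·6 + 8)/6 = 36/6 = 6; σ²_J = ((8−4)/6)² = 0.444

Forward pass:
ES_A = 0; EF_A = 12
ES_B = 0; EF_B = 7
ES_C = 0; EF_C = 2
ES_D = 0; EF_D = 5
ES_E = max(EF_A=12, EF_B=7) = 12; EF_E = 12+4 = 16
ES_F = 12; EF_F = 12+9 = 21
ES_G = max(EF_C=2, EF_D=5) = 5; EF_G = 5+10 = 15
ES_H = 12; EF_H = 12+11 = 23
ES_I = 5; EF_I = 5+6 = 11
ES_J = max(EF_B=7, EF_C=2, EF_E=16, EF_F=21, EF_G=15, EF_H=23, EF_I=11) = 23; EF_J = 23+6 = 29
Expected project duration μ = 29 hours. Critical path: A → H → J.

Variance along critical path = 0.444 + 7.111 + 0.444 = 8.000
σ = √8.000 = 2.828 hours

2.83 hours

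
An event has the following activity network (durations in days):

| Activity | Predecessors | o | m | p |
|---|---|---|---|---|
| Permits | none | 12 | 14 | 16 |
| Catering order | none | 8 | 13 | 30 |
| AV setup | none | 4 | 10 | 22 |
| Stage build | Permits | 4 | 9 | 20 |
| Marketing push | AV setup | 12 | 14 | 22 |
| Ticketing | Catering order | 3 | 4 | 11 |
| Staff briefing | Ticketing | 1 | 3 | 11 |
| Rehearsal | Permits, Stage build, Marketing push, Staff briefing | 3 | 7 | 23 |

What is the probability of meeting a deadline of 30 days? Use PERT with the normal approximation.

te_Permits = (12 + 4·14 + 16)/6 = 84/6 = 14; σ²_Permits = ((16−12)/6)² = 0.444
te_Catering order = (8 + 4·13 + 30)/6 = 90/6 = 15; σ²_Catering order = ((30−8)/6)² = 13.444
te_AV setup = (4 + 4·10 + 22)/6 = 66/6 = 11; σ²_AV setup = ((22−4)/6)² = 9.000
te_Stage build = (4 + 4·9 + 20)/6 = 60/6 = 10; σ²_Stage build = ((20−4)/6)² = 7.111
te_Marketing push = (12 + 4·14 + 22)/6 = 90/6 = 15; σ²_Marketing push = ((22−12)/6)² = 2.778
te_Ticketing = (3 + 4·4 + 11)/6 = 30/6 = 5; σ²_Ticketing = ((11−3)/6)² = 1.778
te_Staff briefing = (1 + 4·3 + 11)/6 = 24/6 = 4; σ²_Staff briefing = ((11−1)/6)² = 2.778
te_Rehearsal = (3 + 4·7 + 23)/6 = 54/6 = 9; σ²_Rehearsal = ((23−3)/6)² = 11.111

Forward pass:
ES_Permits = 0; EF_Permits = 14
ES_Catering order = 0; EF_Catering order = 15
ES_AV setup = 0; EF_AV setup = 11
ES_Stage build = 14; EF_Stage build = 14+10 = 24
ES_Marketing push = 11; EF_Marketing push = 11+15 = 26
ES_Ticketing = 15; EF_Ticketing = 15+5 = 20
ES_Staff briefing = 20; EF_Staff briefing = 20+4 = 24
ES_Rehearsal = max(EF_Permits=14, EF_Stage build=24, EF_Marketing push=26, EF_Staff briefing=24) = 26; EF_Rehearsal = 26+9 = 35
Expected project duration μ = 35 days. Critical path: AV setup → Marketing push → Rehearsal.

Variance along critical path = 9.000 + 2.778 + 11.111 = 22.889; σ = √22.889 = 4.784 days.
Z = (30 − 35) / 4.784 = -1.045
P(T ≤ 30) = Φ(-1.045) ≈ 0.148

0.148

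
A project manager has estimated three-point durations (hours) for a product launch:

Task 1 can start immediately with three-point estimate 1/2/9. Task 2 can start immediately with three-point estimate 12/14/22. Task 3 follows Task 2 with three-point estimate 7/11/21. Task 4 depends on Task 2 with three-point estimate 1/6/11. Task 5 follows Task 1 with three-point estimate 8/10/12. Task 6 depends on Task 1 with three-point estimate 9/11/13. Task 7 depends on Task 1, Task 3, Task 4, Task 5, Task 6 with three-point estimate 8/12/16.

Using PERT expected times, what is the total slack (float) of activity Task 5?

te_Task 1 = (1 + 4·2 + 9)/6 = 18/6 = 3
te_Task 2 = (12 + 4·14 + 22)/6 = 90/6 = 15
te_Task 3 = (7 + 4·11 + 21)/6 = 72/6 = 12
te_Task 4 = (1 + 4·6 + 11)/6 = 36/6 = 6
te_Task 5 = (8 + 4·10 + 12)/6 = 60/6 = 10
te_Task 6 = (9 + 4·11 + 13)/6 = 66/6 = 11
te_Task 7 = (8 + 4·12 + 16)/6 = 72/6 = 12

Forward pass:
ES_Task 1 = 0; EF_Task 1 = 3
ES_Task 2 = 0; EF_Task 2 = 15
ES_Task 3 = 15; EF_Task 3 = 15+12 = 27
ES_Task 4 = 15; EF_Task 4 = 15+6 = 21
ES_Task 5 = 3; EF_Task 5 = 3+10 = 13
ES_Task 6 = 3; EF_Task 6 = 3+11 = 14
ES_Task 7 = max(EF_Task 1=3, EF_Task 3=27, EF_Task 4=21, EF_Task 5=13, EF_Task 6=14) = 27; EF_Task 7 = 27+12 = 39
Expected project duration μ = 39 hours. Critical path: Task 2 → Task 3 → Task 7.

Backward pass:
LF_Task 7 = 39; LS_Task 7 = 39−12 = 27
LF_Task 6 = LS_Task 7 = 27; LS_Task 6 = 27−11 = 16
LF_Task 5 = LS_Task 7 = 27; LS_Task 5 = 27−10 = 17
LF_Task 4 = LS_Task 7 = 27; LS_Task 4 = 27−6 = 21
LF_Task 3 = LS_Task 7 = 27; LS_Task 3 = 27−12 = 15
LF_Task 2 = min(LS_Task 3=15, LS_Task 4=21) = 15; LS_Task 2 = 15−15 = 0
LF_Task 1 = min(LS_Task 5=17, LS_Task 6=16, LS_Task 7=27) = 16; LS_Task 1 = 16−3 = 13
Slack_Task 5 = LS_Task 5 − ES_Task 5 = 17 − 3 = 14

14 hours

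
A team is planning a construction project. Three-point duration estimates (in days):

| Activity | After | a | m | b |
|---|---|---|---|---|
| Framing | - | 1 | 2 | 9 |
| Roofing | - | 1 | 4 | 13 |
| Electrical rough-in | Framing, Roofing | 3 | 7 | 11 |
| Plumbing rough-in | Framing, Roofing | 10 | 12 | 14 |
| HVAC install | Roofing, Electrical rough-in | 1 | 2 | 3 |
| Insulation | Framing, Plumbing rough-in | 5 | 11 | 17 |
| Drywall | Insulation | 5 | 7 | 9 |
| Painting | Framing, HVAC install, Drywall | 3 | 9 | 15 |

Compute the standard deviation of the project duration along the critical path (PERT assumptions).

3.59 days

te_Framing = (1 + 4·2 + 9)/6 = 18/6 = 3; σ²_Framing = ((9−1)/6)² = 1.778
te_Roofing = (1 + 4·4 + 13)/6 = 30/6 = 5; σ²_Roofing = ((13−1)/6)² = 4.000
te_Electrical rough-in = (3 + 4·7 + 11)/6 = 42/6 = 7; σ²_Electrical rough-in = ((11−3)/6)² = 1.778
te_Plumbing rough-in = (10 + 4·12 + 14)/6 = 72/6 = 12; σ²_Plumbing rough-in = ((14−10)/6)² = 0.444
te_HVAC install = (1 + 4·2 + 3)/6 = 12/6 = 2; σ²_HVAC install = ((3−1)/6)² = 0.111
te_Insulation = (5 + 4·11 + 17)/6 = 66/6 = 11; σ²_Insulation = ((17−5)/6)² = 4.000
te_Drywall = (5 + 4·7 + 9)/6 = 42/6 = 7; σ²_Drywall = ((9−5)/6)² = 0.444
te_Painting = (3 + 4·9 + 15)/6 = 54/6 = 9; σ²_Painting = ((15−3)/6)² = 4.000

Forward pass:
ES_Framing = 0; EF_Framing = 3
ES_Roofing = 0; EF_Roofing = 5
ES_Electrical rough-in = max(EF_Framing=3, EF_Roofing=5) = 5; EF_Electrical rough-in = 5+7 = 12
ES_Plumbing rough-in = max(EF_Framing=3, EF_Roofing=5) = 5; EF_Plumbing rough-in = 5+12 = 17
ES_HVAC install = max(EF_Roofing=5, EF_Electrical rough-in=12) = 12; EF_HVAC install = 12+2 = 14
ES_Insulation = max(EF_Framing=3, EF_Plumbing rough-in=17) = 17; EF_Insulation = 17+11 = 28
ES_Drywall = 28; EF_Drywall = 28+7 = 35
ES_Painting = max(EF_Framing=3, EF_HVAC install=14, EF_Drywall=35) = 35; EF_Painting = 35+9 = 44
Expected project duration μ = 44 days. Critical path: Roofing → Plumbing rough-in → Insulation → Drywall → Painting.

Variance along critical path = 4.000 + 0.444 + 4.000 + 0.444 + 4.000 = 12.889
σ = √12.889 = 3.590 days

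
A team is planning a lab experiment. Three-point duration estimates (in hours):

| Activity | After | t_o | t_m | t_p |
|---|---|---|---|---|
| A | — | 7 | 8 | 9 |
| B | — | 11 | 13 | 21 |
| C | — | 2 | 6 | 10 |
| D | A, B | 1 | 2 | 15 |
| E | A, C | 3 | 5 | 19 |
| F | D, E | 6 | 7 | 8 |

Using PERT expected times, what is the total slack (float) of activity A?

te_A = (7 + 4·8 + 9)/6 = 48/6 = 8
te_B = (11 + 4·13 + 21)/6 = 84/6 = 14
te_C = (2 + 4·6 + 10)/6 = 36/6 = 6
te_D = (1 + 4·2 + 15)/6 = 24/6 = 4
te_E = (3 + 4·5 + 19)/6 = 42/6 = 7
te_F = (6 + 4·7 + 8)/6 = 42/6 = 7

Forward pass:
ES_A = 0; EF_A = 8
ES_B = 0; EF_B = 14
ES_C = 0; EF_C = 6
ES_D = max(EF_A=8, EF_B=14) = 14; EF_D = 14+4 = 18
ES_E = max(EF_A=8, EF_C=6) = 8; EF_E = 8+7 = 15
ES_F = max(EF_D=18, EF_E=15) = 18; EF_F = 18+7 = 25
Expected project duration μ = 25 hours. Critical path: B → D → F.

Backward pass:
LF_F = 25; LS_F = 25−7 = 18
LF_E = LS_F = 18; LS_E = 18−7 = 11
LF_D = LS_F = 18; LS_D = 18−4 = 14
LF_C = LS_E = 11; LS_C = 11−6 = 5
LF_B = LS_D = 14; LS_B = 14−14 = 0
LF_A = min(LS_D=14, LS_E=11) = 11; LS_A = 11−8 = 3
Slack_A = LS_A − ES_A = 3 − 0 = 3

3 hours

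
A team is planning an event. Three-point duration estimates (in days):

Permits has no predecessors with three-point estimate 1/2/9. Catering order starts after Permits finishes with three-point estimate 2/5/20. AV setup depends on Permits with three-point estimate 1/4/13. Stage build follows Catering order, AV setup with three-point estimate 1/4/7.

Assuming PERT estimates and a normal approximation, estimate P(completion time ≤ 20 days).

te_Permits = (1 + 4·2 + 9)/6 = 18/6 = 3; σ²_Permits = ((9−1)/6)² = 1.778
te_Catering order = (2 + 4·5 + 20)/6 = 42/6 = 7; σ²_Catering order = ((20−2)/6)² = 9.000
te_AV setup = (1 + 4·4 + 13)/6 = 30/6 = 5; σ²_AV setup = ((13−1)/6)² = 4.000
te_Stage build = (1 + 4·4 + 7)/6 = 24/6 = 4; σ²_Stage build = ((7−1)/6)² = 1.000

Forward pass:
ES_Permits = 0; EF_Permits = 3
ES_Catering order = 3; EF_Catering order = 3+7 = 10
ES_AV setup = 3; EF_AV setup = 3+5 = 8
ES_Stage build = max(EF_Catering order=10, EF_AV setup=8) = 10; EF_Stage build = 10+4 = 14
Expected project duration μ = 14 days. Critical path: Permits → Catering order → Stage build.

Variance along critical path = 1.778 + 9.000 + 1.000 = 11.778; σ = √11.778 = 3.432 days.
Z = (20 − 14) / 3.432 = 1.748
P(T ≤ 20) = Φ(1.748) ≈ 0.960

0.960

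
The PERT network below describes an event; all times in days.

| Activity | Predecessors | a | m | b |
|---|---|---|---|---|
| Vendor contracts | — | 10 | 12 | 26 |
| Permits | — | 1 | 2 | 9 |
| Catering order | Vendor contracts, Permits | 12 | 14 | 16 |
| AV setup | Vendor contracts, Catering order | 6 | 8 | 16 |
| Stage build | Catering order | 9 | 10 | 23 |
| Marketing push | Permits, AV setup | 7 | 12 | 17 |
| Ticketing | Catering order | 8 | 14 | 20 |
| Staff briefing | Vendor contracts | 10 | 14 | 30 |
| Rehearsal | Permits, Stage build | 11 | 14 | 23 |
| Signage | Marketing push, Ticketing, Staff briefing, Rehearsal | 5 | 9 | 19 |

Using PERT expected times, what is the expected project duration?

te_Vendor contracts = (10 + 4·12 + 26)/6 = 84/6 = 14
te_Permits = (1 + 4·2 + 9)/6 = 18/6 = 3
te_Catering order = (12 + 4·14 + 16)/6 = 84/6 = 14
te_AV setup = (6 + 4·8 + 16)/6 = 54/6 = 9
te_Stage build = (9 + 4·10 + 23)/6 = 72/6 = 12
te_Marketing push = (7 + 4·12 + 17)/6 = 72/6 = 12
te_Ticketing = (8 + 4·14 + 20)/6 = 84/6 = 14
te_Staff briefing = (10 + 4·14 + 30)/6 = 96/6 = 16
te_Rehearsal = (11 + 4·14 + 23)/6 = 90/6 = 15
te_Signage = (5 + 4·9 + 19)/6 = 60/6 = 10

Forward pass:
ES_Vendor contracts = 0; EF_Vendor contracts = 14
ES_Permits = 0; EF_Permits = 3
ES_Catering order = max(EF_Vendor contracts=14, EF_Permits=3) = 14; EF_Catering order = 14+14 = 28
ES_AV setup = max(EF_Vendor contracts=14, EF_Catering order=28) = 28; EF_AV setup = 28+9 = 37
ES_Stage build = 28; EF_Stage build = 28+12 = 40
ES_Marketing push = max(EF_Permits=3, EF_AV setup=37) = 37; EF_Marketing push = 37+12 = 49
ES_Ticketing = 28; EF_Ticketing = 28+14 = 42
ES_Staff briefing = 14; EF_Staff briefing = 14+16 = 30
ES_Rehearsal = max(EF_Permits=3, EF_Stage build=40) = 40; EF_Rehearsal = 40+15 = 55
ES_Signage = max(EF_Marketing push=49, EF_Ticketing=42, EF_Staff briefing=30, EF_Rehearsal=55) = 55; EF_Signage = 55+10 = 65
Expected project duration μ = 65 days. Critical path: Vendor contracts → Catering order → Stage build → Rehearsal → Signage.

65 days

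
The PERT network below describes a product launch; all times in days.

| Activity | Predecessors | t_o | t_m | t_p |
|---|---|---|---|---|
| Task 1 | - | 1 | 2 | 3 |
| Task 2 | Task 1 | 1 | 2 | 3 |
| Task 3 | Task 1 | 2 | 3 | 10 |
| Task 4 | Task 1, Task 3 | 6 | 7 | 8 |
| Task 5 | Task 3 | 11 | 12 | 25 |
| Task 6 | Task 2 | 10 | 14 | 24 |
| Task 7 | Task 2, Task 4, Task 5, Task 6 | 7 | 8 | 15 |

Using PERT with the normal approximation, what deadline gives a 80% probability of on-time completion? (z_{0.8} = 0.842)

31.5 days

te_Task 1 = (1 + 4·2 + 3)/6 = 12/6 = 2; σ²_Task 1 = ((3−1)/6)² = 0.111
te_Task 2 = (1 + 4·2 + 3)/6 = 12/6 = 2; σ²_Task 2 = ((3−1)/6)² = 0.111
te_Task 3 = (2 + 4·3 + 10)/6 = 24/6 = 4; σ²_Task 3 = ((10−2)/6)² = 1.778
te_Task 4 = (6 + 4·7 + 8)/6 = 42/6 = 7; σ²_Task 4 = ((8−6)/6)² = 0.111
te_Task 5 = (11 + 4·12 + 25)/6 = 84/6 = 14; σ²_Task 5 = ((25−11)/6)² = 5.444
te_Task 6 = (10 + 4·14 + 24)/6 = 90/6 = 15; σ²_Task 6 = ((24−10)/6)² = 5.444
te_Task 7 = (7 + 4·8 + 15)/6 = 54/6 = 9; σ²_Task 7 = ((15−7)/6)² = 1.778

Forward pass:
ES_Task 1 = 0; EF_Task 1 = 2
ES_Task 2 = 2; EF_Task 2 = 2+2 = 4
ES_Task 3 = 2; EF_Task 3 = 2+4 = 6
ES_Task 4 = max(EF_Task 1=2, EF_Task 3=6) = 6; EF_Task 4 = 6+7 = 13
ES_Task 5 = 6; EF_Task 5 = 6+14 = 20
ES_Task 6 = 4; EF_Task 6 = 4+15 = 19
ES_Task 7 = max(EF_Task 2=4, EF_Task 4=13, EF_Task 5=20, EF_Task 6=19) = 20; EF_Task 7 = 20+9 = 29
Expected project duration μ = 29 days. Critical path: Task 1 → Task 3 → Task 5 → Task 7.

Variance along critical path = 0.111 + 1.778 + 5.444 + 1.778 = 9.111; σ = 3.018 days.
D = μ + z·σ = 29 + 0.842·3.018 = 31.5 days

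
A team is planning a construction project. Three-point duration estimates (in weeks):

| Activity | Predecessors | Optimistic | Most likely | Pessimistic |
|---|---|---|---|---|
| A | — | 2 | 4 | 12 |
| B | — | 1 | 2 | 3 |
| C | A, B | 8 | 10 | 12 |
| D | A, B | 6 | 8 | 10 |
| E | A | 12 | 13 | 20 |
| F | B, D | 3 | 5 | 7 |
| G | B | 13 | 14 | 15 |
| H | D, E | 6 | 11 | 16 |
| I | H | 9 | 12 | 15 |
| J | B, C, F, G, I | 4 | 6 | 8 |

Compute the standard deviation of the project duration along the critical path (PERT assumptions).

te_A = (2 + 4·4 + 12)/6 = 30/6 = 5; σ²_A = ((12−2)/6)² = 2.778
te_B = (1 + 4·2 + 3)/6 = 12/6 = 2; σ²_B = ((3−1)/6)² = 0.111
te_C = (8 + 4·10 + 12)/6 = 60/6 = 10; σ²_C = ((12−8)/6)² = 0.444
te_D = (6 + 4·8 + 10)/6 = 48/6 = 8; σ²_D = ((10−6)/6)² = 0.444
te_E = (12 + 4·13 + 20)/6 = 84/6 = 14; σ²_E = ((20−12)/6)² = 1.778
te_F = (3 + 4·5 + 7)/6 = 30/6 = 5; σ²_F = ((7−3)/6)² = 0.444
te_G = (13 + 4·14 + 15)/6 = 84/6 = 14; σ²_G = ((15−13)/6)² = 0.111
te_H = (6 + 4·11 + 16)/6 = 66/6 = 11; σ²_H = ((16−6)/6)² = 2.778
te_I = (9 + 4·12 + 15)/6 = 72/6 = 12; σ²_I = ((15−9)/6)² = 1.000
te_J = (4 + 4·6 + 8)/6 = 36/6 = 6; σ²_J = ((8−4)/6)² = 0.444

Forward pass:
ES_A = 0; EF_A = 5
ES_B = 0; EF_B = 2
ES_C = max(EF_A=5, EF_B=2) = 5; EF_C = 5+10 = 15
ES_D = max(EF_A=5, EF_B=2) = 5; EF_D = 5+8 = 13
ES_E = 5; EF_E = 5+14 = 19
ES_F = max(EF_B=2, EF_D=13) = 13; EF_F = 13+5 = 18
ES_G = 2; EF_G = 2+14 = 16
ES_H = max(EF_D=13, EF_E=19) = 19; EF_H = 19+11 = 30
ES_I = 30; EF_I = 30+12 = 42
ES_J = max(EF_B=2, EF_C=15, EF_F=18, EF_G=16, EF_I=42) = 42; EF_J = 42+6 = 48
Expected project duration μ = 48 weeks. Critical path: A → E → H → I → J.

Variance along critical path = 2.778 + 1.778 + 2.778 + 1.000 + 0.444 = 8.778
σ = √8.778 = 2.963 weeks

2.96 weeks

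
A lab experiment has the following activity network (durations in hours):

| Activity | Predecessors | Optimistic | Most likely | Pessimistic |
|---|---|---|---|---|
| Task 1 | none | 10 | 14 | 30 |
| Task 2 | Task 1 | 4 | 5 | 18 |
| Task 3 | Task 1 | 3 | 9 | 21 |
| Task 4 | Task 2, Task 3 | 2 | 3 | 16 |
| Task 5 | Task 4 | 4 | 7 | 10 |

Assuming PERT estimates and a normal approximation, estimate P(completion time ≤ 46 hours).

te_Task 1 = (10 + 4·14 + 30)/6 = 96/6 = 16; σ²_Task 1 = ((30−10)/6)² = 11.111
te_Task 2 = (4 + 4·5 + 18)/6 = 42/6 = 7; σ²_Task 2 = ((18−4)/6)² = 5.444
te_Task 3 = (3 + 4·9 + 21)/6 = 60/6 = 10; σ²_Task 3 = ((21−3)/6)² = 9.000
te_Task 4 = (2 + 4·3 + 16)/6 = 30/6 = 5; σ²_Task 4 = ((16−2)/6)² = 5.444
te_Task 5 = (4 + 4·7 + 10)/6 = 42/6 = 7; σ²_Task 5 = ((10−4)/6)² = 1.000

Forward pass:
ES_Task 1 = 0; EF_Task 1 = 16
ES_Task 2 = 16; EF_Task 2 = 16+7 = 23
ES_Task 3 = 16; EF_Task 3 = 16+10 = 26
ES_Task 4 = max(EF_Task 2=23, EF_Task 3=26) = 26; EF_Task 4 = 26+5 = 31
ES_Task 5 = 31; EF_Task 5 = 31+7 = 38
Expected project duration μ = 38 hours. Critical path: Task 1 → Task 3 → Task 4 → Task 5.

Variance along critical path = 11.111 + 9.000 + 5.444 + 1.000 = 26.556; σ = √26.556 = 5.153 hours.
Z = (46 − 38) / 5.153 = 1.552
P(T ≤ 46) = Φ(1.552) ≈ 0.940

0.940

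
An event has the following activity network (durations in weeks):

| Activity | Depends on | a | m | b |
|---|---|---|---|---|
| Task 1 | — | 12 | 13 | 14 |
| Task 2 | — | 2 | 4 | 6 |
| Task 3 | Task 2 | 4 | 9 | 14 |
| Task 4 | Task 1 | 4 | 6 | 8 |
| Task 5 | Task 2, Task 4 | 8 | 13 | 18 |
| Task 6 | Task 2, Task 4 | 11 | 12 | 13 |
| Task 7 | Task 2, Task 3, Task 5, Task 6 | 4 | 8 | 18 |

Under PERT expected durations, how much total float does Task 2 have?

15 weeks

te_Task 1 = (12 + 4·13 + 14)/6 = 78/6 = 13
te_Task 2 = (2 + 4·4 + 6)/6 = 24/6 = 4
te_Task 3 = (4 + 4·9 + 14)/6 = 54/6 = 9
te_Task 4 = (4 + 4·6 + 8)/6 = 36/6 = 6
te_Task 5 = (8 + 4·13 + 18)/6 = 78/6 = 13
te_Task 6 = (11 + 4·12 + 13)/6 = 72/6 = 12
te_Task 7 = (4 + 4·8 + 18)/6 = 54/6 = 9

Forward pass:
ES_Task 1 = 0; EF_Task 1 = 13
ES_Task 2 = 0; EF_Task 2 = 4
ES_Task 3 = 4; EF_Task 3 = 4+9 = 13
ES_Task 4 = 13; EF_Task 4 = 13+6 = 19
ES_Task 5 = max(EF_Task 2=4, EF_Task 4=19) = 19; EF_Task 5 = 19+13 = 32
ES_Task 6 = max(EF_Task 2=4, EF_Task 4=19) = 19; EF_Task 6 = 19+12 = 31
ES_Task 7 = max(EF_Task 2=4, EF_Task 3=13, EF_Task 5=32, EF_Task 6=31) = 32; EF_Task 7 = 32+9 = 41
Expected project duration μ = 41 weeks. Critical path: Task 1 → Task 4 → Task 5 → Task 7.

Backward pass:
LF_Task 7 = 41; LS_Task 7 = 41−9 = 32
LF_Task 6 = LS_Task 7 = 32; LS_Task 6 = 32−12 = 20
LF_Task 5 = LS_Task 7 = 32; LS_Task 5 = 32−13 = 19
LF_Task 4 = min(LS_Task 5=19, LS_Task 6=20) = 19; LS_Task 4 = 19−6 = 13
LF_Task 3 = LS_Task 7 = 32; LS_Task 3 = 32−9 = 23
LF_Task 2 = min(LS_Task 3=23, LS_Task 5=19, LS_Task 6=20, LS_Task 7=32) = 19; LS_Task 2 = 19−4 = 15
LF_Task 1 = LS_Task 4 = 13; LS_Task 1 = 13−13 = 0
Slack_Task 2 = LS_Task 2 − ES_Task 2 = 15 − 0 = 15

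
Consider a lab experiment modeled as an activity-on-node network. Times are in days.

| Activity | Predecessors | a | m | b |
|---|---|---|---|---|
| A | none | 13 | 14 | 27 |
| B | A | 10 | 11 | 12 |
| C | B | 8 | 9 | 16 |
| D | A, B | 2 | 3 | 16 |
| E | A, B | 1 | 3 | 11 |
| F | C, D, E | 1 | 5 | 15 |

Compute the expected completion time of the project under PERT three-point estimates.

te_A = (13 + 4·14 + 27)/6 = 96/6 = 16
te_B = (10 + 4·11 + 12)/6 = 66/6 = 11
te_C = (8 + 4·9 + 16)/6 = 60/6 = 10
te_D = (2 + 4·3 + 16)/6 = 30/6 = 5
te_E = (1 + 4·3 + 11)/6 = 24/6 = 4
te_F = (1 + 4·5 + 15)/6 = 36/6 = 6

Forward pass:
ES_A = 0; EF_A = 16
ES_B = 16; EF_B = 16+11 = 27
ES_C = 27; EF_C = 27+10 = 37
ES_D = max(EF_A=16, EF_B=27) = 27; EF_D = 27+5 = 32
ES_E = max(EF_A=16, EF_B=27) = 27; EF_E = 27+4 = 31
ES_F = max(EF_C=37, EF_D=32, EF_E=31) = 37; EF_F = 37+6 = 43
Expected project duration μ = 43 days. Critical path: A → B → C → F.

43 days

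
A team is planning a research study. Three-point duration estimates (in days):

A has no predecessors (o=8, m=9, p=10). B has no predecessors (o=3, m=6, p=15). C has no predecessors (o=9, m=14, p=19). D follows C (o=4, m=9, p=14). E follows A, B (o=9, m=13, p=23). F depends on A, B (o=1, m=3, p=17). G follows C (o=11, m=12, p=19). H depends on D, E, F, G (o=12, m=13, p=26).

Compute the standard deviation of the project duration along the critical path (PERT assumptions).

3.16 days

te_A = (8 + 4·9 + 10)/6 = 54/6 = 9; σ²_A = ((10−8)/6)² = 0.111
te_B = (3 + 4·6 + 15)/6 = 42/6 = 7; σ²_B = ((15−3)/6)² = 4.000
te_C = (9 + 4·14 + 19)/6 = 84/6 = 14; σ²_C = ((19−9)/6)² = 2.778
te_D = (4 + 4·9 + 14)/6 = 54/6 = 9; σ²_D = ((14−4)/6)² = 2.778
te_E = (9 + 4·13 + 23)/6 = 84/6 = 14; σ²_E = ((23−9)/6)² = 5.444
te_F = (1 + 4·3 + 17)/6 = 30/6 = 5; σ²_F = ((17−1)/6)² = 7.111
te_G = (11 + 4·12 + 19)/6 = 78/6 = 13; σ²_G = ((19−11)/6)² = 1.778
te_H = (12 + 4·13 + 26)/6 = 90/6 = 15; σ²_H = ((26−12)/6)² = 5.444

Forward pass:
ES_A = 0; EF_A = 9
ES_B = 0; EF_B = 7
ES_C = 0; EF_C = 14
ES_D = 14; EF_D = 14+9 = 23
ES_E = max(EF_A=9, EF_B=7) = 9; EF_E = 9+14 = 23
ES_F = max(EF_A=9, EF_B=7) = 9; EF_F = 9+5 = 14
ES_G = 14; EF_G = 14+13 = 27
ES_H = max(EF_D=23, EF_E=23, EF_F=14, EF_G=27) = 27; EF_H = 27+15 = 42
Expected project duration μ = 42 days. Critical path: C → G → H.

Variance along critical path = 2.778 + 1.778 + 5.444 = 10.000
σ = √10.000 = 3.162 days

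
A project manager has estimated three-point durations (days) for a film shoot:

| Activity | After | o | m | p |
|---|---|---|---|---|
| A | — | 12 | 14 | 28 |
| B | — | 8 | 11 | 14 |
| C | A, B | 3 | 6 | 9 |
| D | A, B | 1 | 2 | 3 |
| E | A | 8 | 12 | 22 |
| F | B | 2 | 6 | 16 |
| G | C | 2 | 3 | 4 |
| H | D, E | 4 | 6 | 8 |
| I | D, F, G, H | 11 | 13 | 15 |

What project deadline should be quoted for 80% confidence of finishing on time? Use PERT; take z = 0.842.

te_A = (12 + 4·14 + 28)/6 = 96/6 = 16; σ²_A = ((28−12)/6)² = 7.111
te_B = (8 + 4·11 + 14)/6 = 66/6 = 11; σ²_B = ((14−8)/6)² = 1.000
te_C = (3 + 4·6 + 9)/6 = 36/6 = 6; σ²_C = ((9−3)/6)² = 1.000
te_D = (1 + 4·2 + 3)/6 = 12/6 = 2; σ²_D = ((3−1)/6)² = 0.111
te_E = (8 + 4·12 + 22)/6 = 78/6 = 13; σ²_E = ((22−8)/6)² = 5.444
te_F = (2 + 4·6 + 16)/6 = 42/6 = 7; σ²_F = ((16−2)/6)² = 5.444
te_G = (2 + 4·3 + 4)/6 = 18/6 = 3; σ²_G = ((4−2)/6)² = 0.111
te_H = (4 + 4·6 + 8)/6 = 36/6 = 6; σ²_H = ((8−4)/6)² = 0.444
te_I = (11 + 4·13 + 15)/6 = 78/6 = 13; σ²_I = ((15−11)/6)² = 0.444

Forward pass:
ES_A = 0; EF_A = 16
ES_B = 0; EF_B = 11
ES_C = max(EF_A=16, EF_B=11) = 16; EF_C = 16+6 = 22
ES_D = max(EF_A=16, EF_B=11) = 16; EF_D = 16+2 = 18
ES_E = 16; EF_E = 16+13 = 29
ES_F = 11; EF_F = 11+7 = 18
ES_G = 22; EF_G = 22+3 = 25
ES_H = max(EF_D=18, EF_E=29) = 29; EF_H = 29+6 = 35
ES_I = max(EF_D=18, EF_F=18, EF_G=25, EF_H=35) = 35; EF_I = 35+13 = 48
Expected project duration μ = 48 days. Critical path: A → E → H → I.

Variance along critical path = 7.111 + 5.444 + 0.444 + 0.444 = 13.444; σ = 3.667 days.
D = μ + z·σ = 48 + 0.842·3.667 = 51.1 days

51.1 days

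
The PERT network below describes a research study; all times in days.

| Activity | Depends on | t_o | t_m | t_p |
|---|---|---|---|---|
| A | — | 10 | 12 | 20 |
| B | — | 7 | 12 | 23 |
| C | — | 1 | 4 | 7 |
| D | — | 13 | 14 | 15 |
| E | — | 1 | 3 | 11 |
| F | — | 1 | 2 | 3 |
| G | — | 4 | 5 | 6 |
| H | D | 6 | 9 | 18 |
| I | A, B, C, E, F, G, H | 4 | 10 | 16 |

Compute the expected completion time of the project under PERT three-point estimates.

te_A = (10 + 4·12 + 20)/6 = 78/6 = 13
te_B = (7 + 4·12 + 23)/6 = 78/6 = 13
te_C = (1 + 4·4 + 7)/6 = 24/6 = 4
te_D = (13 + 4·14 + 15)/6 = 84/6 = 14
te_E = (1 + 4·3 + 11)/6 = 24/6 = 4
te_F = (1 + 4·2 + 3)/6 = 12/6 = 2
te_G = (4 + 4·5 + 6)/6 = 30/6 = 5
te_H = (6 + 4·9 + 18)/6 = 60/6 = 10
te_I = (4 + 4·10 + 16)/6 = 60/6 = 10

Forward pass:
ES_A = 0; EF_A = 13
ES_B = 0; EF_B = 13
ES_C = 0; EF_C = 4
ES_D = 0; EF_D = 14
ES_E = 0; EF_E = 4
ES_F = 0; EF_F = 2
ES_G = 0; EF_G = 5
ES_H = 14; EF_H = 14+10 = 24
ES_I = max(EF_A=13, EF_B=13, EF_C=4, EF_E=4, EF_F=2, EF_G=5, EF_H=24) = 24; EF_I = 24+10 = 34
Expected project duration μ = 34 days. Critical path: D → H → I.

34 days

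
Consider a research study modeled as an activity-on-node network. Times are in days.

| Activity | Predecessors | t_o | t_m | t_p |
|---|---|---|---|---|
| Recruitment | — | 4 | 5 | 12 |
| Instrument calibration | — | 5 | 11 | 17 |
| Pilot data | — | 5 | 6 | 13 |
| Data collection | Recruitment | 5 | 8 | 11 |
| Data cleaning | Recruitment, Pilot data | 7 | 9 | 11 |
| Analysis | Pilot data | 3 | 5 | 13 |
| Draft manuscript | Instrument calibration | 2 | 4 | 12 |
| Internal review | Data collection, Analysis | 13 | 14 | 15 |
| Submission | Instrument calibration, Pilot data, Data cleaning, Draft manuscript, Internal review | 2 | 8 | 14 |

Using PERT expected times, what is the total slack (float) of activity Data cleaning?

12 days

te_Recruitment = (4 + 4·5 + 12)/6 = 36/6 = 6
te_Instrument calibration = (5 + 4·11 + 17)/6 = 66/6 = 11
te_Pilot data = (5 + 4·6 + 13)/6 = 42/6 = 7
te_Data collection = (5 + 4·8 + 11)/6 = 48/6 = 8
te_Data cleaning = (7 + 4·9 + 11)/6 = 54/6 = 9
te_Analysis = (3 + 4·5 + 13)/6 = 36/6 = 6
te_Draft manuscript = (2 + 4·4 + 12)/6 = 30/6 = 5
te_Internal review = (13 + 4·14 + 15)/6 = 84/6 = 14
te_Submission = (2 + 4·8 + 14)/6 = 48/6 = 8

Forward pass:
ES_Recruitment = 0; EF_Recruitment = 6
ES_Instrument calibration = 0; EF_Instrument calibration = 11
ES_Pilot data = 0; EF_Pilot data = 7
ES_Data collection = 6; EF_Data collection = 6+8 = 14
ES_Data cleaning = max(EF_Recruitment=6, EF_Pilot data=7) = 7; EF_Data cleaning = 7+9 = 16
ES_Analysis = 7; EF_Analysis = 7+6 = 13
ES_Draft manuscript = 11; EF_Draft manuscript = 11+5 = 16
ES_Internal review = max(EF_Data collection=14, EF_Analysis=13) = 14; EF_Internal review = 14+14 = 28
ES_Submission = max(EF_Instrument calibration=11, EF_Pilot data=7, EF_Data cleaning=16, EF_Draft manuscript=16, EF_Internal review=28) = 28; EF_Submission = 28+8 = 36
Expected project duration μ = 36 days. Critical path: Recruitment → Data collection → Internal review → Submission.

Backward pass:
LF_Submission = 36; LS_Submission = 36−8 = 28
LF_Internal review = LS_Submission = 28; LS_Internal review = 28−14 = 14
LF_Draft manuscript = LS_Submission = 28; LS_Draft manuscript = 28−5 = 23
LF_Analysis = LS_Internal review = 14; LS_Analysis = 14−6 = 8
LF_Data cleaning = LS_Submission = 28; LS_Data cleaning = 28−9 = 19
LF_Data collection = LS_Internal review = 14; LS_Data collection = 14−8 = 6
LF_Pilot data = min(LS_Data cleaning=19, LS_Analysis=8, LS_Submission=28) = 8; LS_Pilot data = 8−7 = 1
LF_Instrument calibration = min(LS_Draft manuscript=23, LS_Submission=28) = 23; LS_Instrument calibration = 23−11 = 12
LF_Recruitment = min(LS_Data collection=6, LS_Data cleaning=19) = 6; LS_Recruitment = 6−6 = 0
Slack_Data cleaning = LS_Data cleaning − ES_Data cleaning = 19 − 7 = 12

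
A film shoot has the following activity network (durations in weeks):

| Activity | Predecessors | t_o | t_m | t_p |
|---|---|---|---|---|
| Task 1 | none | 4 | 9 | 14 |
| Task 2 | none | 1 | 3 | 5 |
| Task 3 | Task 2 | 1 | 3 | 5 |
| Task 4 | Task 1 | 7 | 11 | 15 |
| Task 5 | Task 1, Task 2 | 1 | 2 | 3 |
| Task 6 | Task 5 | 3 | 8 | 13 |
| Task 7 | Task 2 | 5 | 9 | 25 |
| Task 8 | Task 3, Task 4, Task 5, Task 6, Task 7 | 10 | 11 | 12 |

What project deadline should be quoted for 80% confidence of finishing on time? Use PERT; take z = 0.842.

32.8 weeks

te_Task 1 = (4 + 4·9 + 14)/6 = 54/6 = 9; σ²_Task 1 = ((14−4)/6)² = 2.778
te_Task 2 = (1 + 4·3 + 5)/6 = 18/6 = 3; σ²_Task 2 = ((5−1)/6)² = 0.444
te_Task 3 = (1 + 4·3 + 5)/6 = 18/6 = 3; σ²_Task 3 = ((5−1)/6)² = 0.444
te_Task 4 = (7 + 4·11 + 15)/6 = 66/6 = 11; σ²_Task 4 = ((15−7)/6)² = 1.778
te_Task 5 = (1 + 4·2 + 3)/6 = 12/6 = 2; σ²_Task 5 = ((3−1)/6)² = 0.111
te_Task 6 = (3 + 4·8 + 13)/6 = 48/6 = 8; σ²_Task 6 = ((13−3)/6)² = 2.778
te_Task 7 = (5 + 4·9 + 25)/6 = 66/6 = 11; σ²_Task 7 = ((25−5)/6)² = 11.111
te_Task 8 = (10 + 4·11 + 12)/6 = 66/6 = 11; σ²_Task 8 = ((12−10)/6)² = 0.111

Forward pass:
ES_Task 1 = 0; EF_Task 1 = 9
ES_Task 2 = 0; EF_Task 2 = 3
ES_Task 3 = 3; EF_Task 3 = 3+3 = 6
ES_Task 4 = 9; EF_Task 4 = 9+11 = 20
ES_Task 5 = max(EF_Task 1=9, EF_Task 2=3) = 9; EF_Task 5 = 9+2 = 11
ES_Task 6 = 11; EF_Task 6 = 11+8 = 19
ES_Task 7 = 3; EF_Task 7 = 3+11 = 14
ES_Task 8 = max(EF_Task 3=6, EF_Task 4=20, EF_Task 5=11, EF_Task 6=19, EF_Task 7=14) = 20; EF_Task 8 = 20+11 = 31
Expected project duration μ = 31 weeks. Critical path: Task 1 → Task 4 → Task 8.

Variance along critical path = 2.778 + 1.778 + 0.111 = 4.667; σ = 2.160 weeks.
D = μ + z·σ = 31 + 0.842·2.160 = 32.8 weeks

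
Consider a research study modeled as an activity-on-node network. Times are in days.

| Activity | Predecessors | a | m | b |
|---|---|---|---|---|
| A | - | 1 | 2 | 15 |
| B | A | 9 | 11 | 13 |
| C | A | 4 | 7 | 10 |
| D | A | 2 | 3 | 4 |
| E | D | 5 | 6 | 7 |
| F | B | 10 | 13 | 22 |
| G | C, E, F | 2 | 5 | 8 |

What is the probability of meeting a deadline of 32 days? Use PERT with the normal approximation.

te_A = (1 + 4·2 + 15)/6 = 24/6 = 4; σ²_A = ((15−1)/6)² = 5.444
te_B = (9 + 4·11 + 13)/6 = 66/6 = 11; σ²_B = ((13−9)/6)² = 0.444
te_C = (4 + 4·7 + 10)/6 = 42/6 = 7; σ²_C = ((10−4)/6)² = 1.000
te_D = (2 + 4·3 + 4)/6 = 18/6 = 3; σ²_D = ((4−2)/6)² = 0.111
te_E = (5 + 4·6 + 7)/6 = 36/6 = 6; σ²_E = ((7−5)/6)² = 0.111
te_F = (10 + 4·13 + 22)/6 = 84/6 = 14; σ²_F = ((22−10)/6)² = 4.000
te_G = (2 + 4·5 + 8)/6 = 30/6 = 5; σ²_G = ((8−2)/6)² = 1.000

Forward pass:
ES_A = 0; EF_A = 4
ES_B = 4; EF_B = 4+11 = 15
ES_C = 4; EF_C = 4+7 = 11
ES_D = 4; EF_D = 4+3 = 7
ES_E = 7; EF_E = 7+6 = 13
ES_F = 15; EF_F = 15+14 = 29
ES_G = max(EF_C=11, EF_E=13, EF_F=29) = 29; EF_G = 29+5 = 34
Expected project duration μ = 34 days. Critical path: A → B → F → G.

Variance along critical path = 5.444 + 0.444 + 4.000 + 1.000 = 10.889; σ = √10.889 = 3.300 days.
Z = (32 − 34) / 3.300 = -0.606
P(T ≤ 32) = Φ(-0.606) ≈ 0.272

0.272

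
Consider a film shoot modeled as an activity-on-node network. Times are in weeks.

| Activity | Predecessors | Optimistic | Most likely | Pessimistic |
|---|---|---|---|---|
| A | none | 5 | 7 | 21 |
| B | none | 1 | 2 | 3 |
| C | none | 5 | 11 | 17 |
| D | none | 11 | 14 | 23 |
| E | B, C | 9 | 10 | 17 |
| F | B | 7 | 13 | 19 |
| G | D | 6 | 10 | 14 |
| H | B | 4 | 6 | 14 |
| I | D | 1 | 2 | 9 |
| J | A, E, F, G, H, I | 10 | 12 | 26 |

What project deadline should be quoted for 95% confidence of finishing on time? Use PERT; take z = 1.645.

te_A = (5 + 4·7 + 21)/6 = 54/6 = 9; σ²_A = ((21−5)/6)² = 7.111
te_B = (1 + 4·2 + 3)/6 = 12/6 = 2; σ²_B = ((3−1)/6)² = 0.111
te_C = (5 + 4·11 + 17)/6 = 66/6 = 11; σ²_C = ((17−5)/6)² = 4.000
te_D = (11 + 4·14 + 23)/6 = 90/6 = 15; σ²_D = ((23−11)/6)² = 4.000
te_E = (9 + 4·10 + 17)/6 = 66/6 = 11; σ²_E = ((17−9)/6)² = 1.778
te_F = (7 + 4·13 + 19)/6 = 78/6 = 13; σ²_F = ((19−7)/6)² = 4.000
te_G = (6 + 4·10 + 14)/6 = 60/6 = 10; σ²_G = ((14−6)/6)² = 1.778
te_H = (4 + 4·6 + 14)/6 = 42/6 = 7; σ²_H = ((14−4)/6)² = 2.778
te_I = (1 + 4·2 + 9)/6 = 18/6 = 3; σ²_I = ((9−1)/6)² = 1.778
te_J = (10 + 4·12 + 26)/6 = 84/6 = 14; σ²_J = ((26−10)/6)² = 7.111

Forward pass:
ES_A = 0; EF_A = 9
ES_B = 0; EF_B = 2
ES_C = 0; EF_C = 11
ES_D = 0; EF_D = 15
ES_E = max(EF_B=2, EF_C=11) = 11; EF_E = 11+11 = 22
ES_F = 2; EF_F = 2+13 = 15
ES_G = 15; EF_G = 15+10 = 25
ES_H = 2; EF_H = 2+7 = 9
ES_I = 15; EF_I = 15+3 = 18
ES_J = max(EF_A=9, EF_E=22, EF_F=15, EF_G=25, EF_H=9, EF_I=18) = 25; EF_J = 25+14 = 39
Expected project duration μ = 39 weeks. Critical path: D → G → J.

Variance along critical path = 4.000 + 1.778 + 7.111 = 12.889; σ = 3.590 weeks.
D = μ + z·σ = 39 + 1.645·3.590 = 44.9 weeks

44.9 weeks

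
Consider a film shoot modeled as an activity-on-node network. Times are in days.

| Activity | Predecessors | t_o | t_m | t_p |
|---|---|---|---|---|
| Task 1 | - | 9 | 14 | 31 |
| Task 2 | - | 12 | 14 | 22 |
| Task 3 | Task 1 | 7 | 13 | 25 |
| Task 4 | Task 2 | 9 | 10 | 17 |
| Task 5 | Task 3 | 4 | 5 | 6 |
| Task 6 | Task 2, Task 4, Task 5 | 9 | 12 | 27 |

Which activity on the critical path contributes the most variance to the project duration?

Task 1

te_Task 1 = (9 + 4·14 + 31)/6 = 96/6 = 16; σ²_Task 1 = ((31−9)/6)² = 13.444
te_Task 2 = (12 + 4·14 + 22)/6 = 90/6 = 15; σ²_Task 2 = ((22−12)/6)² = 2.778
te_Task 3 = (7 + 4·13 + 25)/6 = 84/6 = 14; σ²_Task 3 = ((25−7)/6)² = 9.000
te_Task 4 = (9 + 4·10 + 17)/6 = 66/6 = 11; σ²_Task 4 = ((17−9)/6)² = 1.778
te_Task 5 = (4 + 4·5 + 6)/6 = 30/6 = 5; σ²_Task 5 = ((6−4)/6)² = 0.111
te_Task 6 = (9 + 4·12 + 27)/6 = 84/6 = 14; σ²_Task 6 = ((27−9)/6)² = 9.000

Forward pass:
ES_Task 1 = 0; EF_Task 1 = 16
ES_Task 2 = 0; EF_Task 2 = 15
ES_Task 3 = 16; EF_Task 3 = 16+14 = 30
ES_Task 4 = 15; EF_Task 4 = 15+11 = 26
ES_Task 5 = 30; EF_Task 5 = 30+5 = 35
ES_Task 6 = max(EF_Task 2=15, EF_Task 4=26, EF_Task 5=35) = 35; EF_Task 6 = 35+14 = 49
Expected project duration μ = 49 days. Critical path: Task 1 → Task 3 → Task 5 → Task 6.

Variances on critical path: σ²_Task 1=13.444, σ²_Task 3=9.000, σ²_Task 5=0.111, σ²_Task 6=9.000.
Largest is σ²_Task 1 = 13.444.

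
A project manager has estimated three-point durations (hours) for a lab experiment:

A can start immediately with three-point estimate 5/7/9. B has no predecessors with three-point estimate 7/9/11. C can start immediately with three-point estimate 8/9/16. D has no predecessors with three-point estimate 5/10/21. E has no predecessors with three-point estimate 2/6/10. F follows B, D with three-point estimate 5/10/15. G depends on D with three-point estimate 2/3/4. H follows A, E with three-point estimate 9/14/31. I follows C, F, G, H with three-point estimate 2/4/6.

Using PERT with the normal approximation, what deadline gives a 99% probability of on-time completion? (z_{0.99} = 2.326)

te_A = (5 + 4·7 + 9)/6 = 42/6 = 7; σ²_A = ((9−5)/6)² = 0.444
te_B = (7 + 4·9 + 11)/6 = 54/6 = 9; σ²_B = ((11−7)/6)² = 0.444
te_C = (8 + 4·9 + 16)/6 = 60/6 = 10; σ²_C = ((16−8)/6)² = 1.778
te_D = (5 + 4·10 + 21)/6 = 66/6 = 11; σ²_D = ((21−5)/6)² = 7.111
te_E = (2 + 4·6 + 10)/6 = 36/6 = 6; σ²_E = ((10−2)/6)² = 1.778
te_F = (5 + 4·10 + 15)/6 = 60/6 = 10; σ²_F = ((15−5)/6)² = 2.778
te_G = (2 + 4·3 + 4)/6 = 18/6 = 3; σ²_G = ((4−2)/6)² = 0.111
te_H = (9 + 4·14 + 31)/6 = 96/6 = 16; σ²_H = ((31−9)/6)² = 13.444
te_I = (2 + 4·4 + 6)/6 = 24/6 = 4; σ²_I = ((6−2)/6)² = 0.444

Forward pass:
ES_A = 0; EF_A = 7
ES_B = 0; EF_B = 9
ES_C = 0; EF_C = 10
ES_D = 0; EF_D = 11
ES_E = 0; EF_E = 6
ES_F = max(EF_B=9, EF_D=11) = 11; EF_F = 11+10 = 21
ES_G = 11; EF_G = 11+3 = 14
ES_H = max(EF_A=7, EF_E=6) = 7; EF_H = 7+16 = 23
ES_I = max(EF_C=10, EF_F=21, EF_G=14, EF_H=23) = 23; EF_I = 23+4 = 27
Expected project duration μ = 27 hours. Critical path: A → H → I.

Variance along critical path = 0.444 + 13.444 + 0.444 = 14.333; σ = 3.786 hours.
D = μ + z·σ = 27 + 2.326·3.786 = 35.8 hours

35.8 hours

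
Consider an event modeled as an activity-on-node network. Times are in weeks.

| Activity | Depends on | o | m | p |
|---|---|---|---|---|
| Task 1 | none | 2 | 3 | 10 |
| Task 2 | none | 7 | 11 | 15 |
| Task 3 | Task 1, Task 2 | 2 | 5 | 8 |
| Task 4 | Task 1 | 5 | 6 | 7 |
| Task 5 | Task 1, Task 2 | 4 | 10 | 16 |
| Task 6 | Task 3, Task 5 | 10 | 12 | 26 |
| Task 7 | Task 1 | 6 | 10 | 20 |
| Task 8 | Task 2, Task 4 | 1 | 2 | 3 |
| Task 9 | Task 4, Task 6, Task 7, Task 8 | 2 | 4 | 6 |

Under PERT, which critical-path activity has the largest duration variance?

Task 6

te_Task 1 = (2 + 4·3 + 10)/6 = 24/6 = 4; σ²_Task 1 = ((10−2)/6)² = 1.778
te_Task 2 = (7 + 4·11 + 15)/6 = 66/6 = 11; σ²_Task 2 = ((15−7)/6)² = 1.778
te_Task 3 = (2 + 4·5 + 8)/6 = 30/6 = 5; σ²_Task 3 = ((8−2)/6)² = 1.000
te_Task 4 = (5 + 4·6 + 7)/6 = 36/6 = 6; σ²_Task 4 = ((7−5)/6)² = 0.111
te_Task 5 = (4 + 4·10 + 16)/6 = 60/6 = 10; σ²_Task 5 = ((16−4)/6)² = 4.000
te_Task 6 = (10 + 4·12 + 26)/6 = 84/6 = 14; σ²_Task 6 = ((26−10)/6)² = 7.111
te_Task 7 = (6 + 4·10 + 20)/6 = 66/6 = 11; σ²_Task 7 = ((20−6)/6)² = 5.444
te_Task 8 = (1 + 4·2 + 3)/6 = 12/6 = 2; σ²_Task 8 = ((3−1)/6)² = 0.111
te_Task 9 = (2 + 4·4 + 6)/6 = 24/6 = 4; σ²_Task 9 = ((6−2)/6)² = 0.444

Forward pass:
ES_Task 1 = 0; EF_Task 1 = 4
ES_Task 2 = 0; EF_Task 2 = 11
ES_Task 3 = max(EF_Task 1=4, EF_Task 2=11) = 11; EF_Task 3 = 11+5 = 16
ES_Task 4 = 4; EF_Task 4 = 4+6 = 10
ES_Task 5 = max(EF_Task 1=4, EF_Task 2=11) = 11; EF_Task 5 = 11+10 = 21
ES_Task 6 = max(EF_Task 3=16, EF_Task 5=21) = 21; EF_Task 6 = 21+14 = 35
ES_Task 7 = 4; EF_Task 7 = 4+11 = 15
ES_Task 8 = max(EF_Task 2=11, EF_Task 4=10) = 11; EF_Task 8 = 11+2 = 13
ES_Task 9 = max(EF_Task 4=10, EF_Task 6=35, EF_Task 7=15, EF_Task 8=13) = 35; EF_Task 9 = 35+4 = 39
Expected project duration μ = 39 weeks. Critical path: Task 2 → Task 5 → Task 6 → Task 9.

Variances on critical path: σ²_Task 2=1.778, σ²_Task 5=4.000, σ²_Task 6=7.111, σ²_Task 9=0.444.
Largest is σ²_Task 6 = 7.111.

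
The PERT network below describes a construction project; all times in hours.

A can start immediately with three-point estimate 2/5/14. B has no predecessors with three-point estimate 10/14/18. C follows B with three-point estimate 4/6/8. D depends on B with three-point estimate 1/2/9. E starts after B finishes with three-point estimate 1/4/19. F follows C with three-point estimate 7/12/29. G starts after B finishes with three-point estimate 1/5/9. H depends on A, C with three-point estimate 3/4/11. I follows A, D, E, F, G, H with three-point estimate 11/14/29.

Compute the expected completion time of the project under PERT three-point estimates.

50 hours

te_A = (2 + 4·5 + 14)/6 = 36/6 = 6
te_B = (10 + 4·14 + 18)/6 = 84/6 = 14
te_C = (4 + 4·6 + 8)/6 = 36/6 = 6
te_D = (1 + 4·2 + 9)/6 = 18/6 = 3
te_E = (1 + 4·4 + 19)/6 = 36/6 = 6
te_F = (7 + 4·12 + 29)/6 = 84/6 = 14
te_G = (1 + 4·5 + 9)/6 = 30/6 = 5
te_H = (3 + 4·4 + 11)/6 = 30/6 = 5
te_I = (11 + 4·14 + 29)/6 = 96/6 = 16

Forward pass:
ES_A = 0; EF_A = 6
ES_B = 0; EF_B = 14
ES_C = 14; EF_C = 14+6 = 20
ES_D = 14; EF_D = 14+3 = 17
ES_E = 14; EF_E = 14+6 = 20
ES_F = 20; EF_F = 20+14 = 34
ES_G = 14; EF_G = 14+5 = 19
ES_H = max(EF_A=6, EF_C=20) = 20; EF_H = 20+5 = 25
ES_I = max(EF_A=6, EF_D=17, EF_E=20, EF_F=34, EF_G=19, EF_H=25) = 34; EF_I = 34+16 = 50
Expected project duration μ = 50 hours. Critical path: B → C → F → I.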